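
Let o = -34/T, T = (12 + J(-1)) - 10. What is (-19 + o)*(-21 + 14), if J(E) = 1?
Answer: 637/3 ≈ 212.33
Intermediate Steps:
T = 3 (T = (12 + 1) - 10 = 13 - 10 = 3)
o = -34/3 ≈ -11.333
(-19 + o)*(-21 + 14) = (-19 - 34/3)*(-21 + 14) = -91/3*(-7) = 637/3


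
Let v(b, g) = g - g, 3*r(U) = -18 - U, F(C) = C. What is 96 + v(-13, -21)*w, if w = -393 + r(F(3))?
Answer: 96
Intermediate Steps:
r(U) = -6 - U/3 (r(U) = (-18 - U)/3 = -6 - U/3)
w = -400 (w = -393 + (-6 - ⅓*3) = -393 + (-6 - 1) = -393 - 7 = -400)
v(b, g) = 0
96 + v(-13, -21)*w = 96 + 0*(-400) = 96 + 0 = 96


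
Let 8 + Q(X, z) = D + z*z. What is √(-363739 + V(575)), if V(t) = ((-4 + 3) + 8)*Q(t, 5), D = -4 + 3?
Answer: 3*I*√40403 ≈ 603.01*I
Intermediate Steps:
D = -1
Q(X, z) = -9 + z² (Q(X, z) = -8 + (-1 + z*z) = -8 + (-1 + z²) = -9 + z²)
V(t) = 112 (V(t) = ((-4 + 3) + 8)*(-9 + 5²) = (-1 + 8)*(-9 + 25) = 7*16 = 112)
√(-363739 + V(575)) = √(-363739 + 112) = √(-363627) = 3*I*√40403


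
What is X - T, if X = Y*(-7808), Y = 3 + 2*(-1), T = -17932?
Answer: 10124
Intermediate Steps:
Y = 1 (Y = 3 - 2 = 1)
X = -7808 (X = 1*(-7808) = -7808)
X - T = -7808 - 1*(-17932) = -7808 + 17932 = 10124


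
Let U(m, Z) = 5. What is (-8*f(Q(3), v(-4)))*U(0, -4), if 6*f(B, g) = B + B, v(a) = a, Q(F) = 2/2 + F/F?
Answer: -80/3 ≈ -26.667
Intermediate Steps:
Q(F) = 2 (Q(F) = 2*(½) + 1 = 1 + 1 = 2)
f(B, g) = B/3 (f(B, g) = (B + B)/6 = (2*B)/6 = B/3)
(-8*f(Q(3), v(-4)))*U(0, -4) = -8*2/3*5 = -8*⅔*5 = -16/3*5 = -80/3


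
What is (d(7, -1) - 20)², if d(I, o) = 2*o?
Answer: 484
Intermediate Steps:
(d(7, -1) - 20)² = (2*(-1) - 20)² = (-2 - 20)² = (-22)² = 484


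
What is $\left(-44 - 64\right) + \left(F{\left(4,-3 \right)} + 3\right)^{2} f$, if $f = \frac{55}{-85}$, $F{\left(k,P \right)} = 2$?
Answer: $- \frac{2111}{17} \approx -124.18$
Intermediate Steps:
$f = - \frac{11}{17}$ ($f = 55 \left(- \frac{1}{85}\right) = - \frac{11}{17} \approx -0.64706$)
$\left(-44 - 64\right) + \left(F{\left(4,-3 \right)} + 3\right)^{2} f = \left(-44 - 64\right) + \left(2 + 3\right)^{2} \left(- \frac{11}{17}\right) = \left(-44 - 64\right) + 5^{2} \left(- \frac{11}{17}\right) = -108 + 25 \left(- \frac{11}{17}\right) = -108 - \frac{275}{17} = - \frac{2111}{17}$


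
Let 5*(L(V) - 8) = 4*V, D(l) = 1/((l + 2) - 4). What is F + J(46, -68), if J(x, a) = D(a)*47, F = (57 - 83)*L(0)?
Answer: -14607/70 ≈ -208.67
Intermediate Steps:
D(l) = 1/(-2 + l) (D(l) = 1/((2 + l) - 4) = 1/(-2 + l))
L(V) = 8 + 4*V/5 (L(V) = 8 + (4*V)/5 = 8 + 4*V/5)
F = -208 (F = (57 - 83)*(8 + (4/5)*0) = -26*(8 + 0) = -26*8 = -208)
J(x, a) = 47/(-2 + a)
F + J(46, -68) = -208 + 47/(-2 - 68) = -208 + 47/(-70) = -208 + 47*(-1/70) = -208 - 47/70 = -14607/70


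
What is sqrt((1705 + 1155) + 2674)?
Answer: sqrt(5534) ≈ 74.391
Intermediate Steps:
sqrt((1705 + 1155) + 2674) = sqrt(2860 + 2674) = sqrt(5534)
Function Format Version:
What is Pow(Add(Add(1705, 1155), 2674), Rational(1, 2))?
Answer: Pow(5534, Rational(1, 2)) ≈ 74.391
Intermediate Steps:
Pow(Add(Add(1705, 1155), 2674), Rational(1, 2)) = Pow(Add(2860, 2674), Rational(1, 2)) = Pow(5534, Rational(1, 2))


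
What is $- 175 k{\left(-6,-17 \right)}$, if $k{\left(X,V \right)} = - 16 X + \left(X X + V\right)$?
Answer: $-20125$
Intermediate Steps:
$k{\left(X,V \right)} = V + X^{2} - 16 X$ ($k{\left(X,V \right)} = - 16 X + \left(X^{2} + V\right) = - 16 X + \left(V + X^{2}\right) = V + X^{2} - 16 X$)
$- 175 k{\left(-6,-17 \right)} = - 175 \left(-17 + \left(-6\right)^{2} - -96\right) = - 175 \left(-17 + 36 + 96\right) = \left(-175\right) 115 = -20125$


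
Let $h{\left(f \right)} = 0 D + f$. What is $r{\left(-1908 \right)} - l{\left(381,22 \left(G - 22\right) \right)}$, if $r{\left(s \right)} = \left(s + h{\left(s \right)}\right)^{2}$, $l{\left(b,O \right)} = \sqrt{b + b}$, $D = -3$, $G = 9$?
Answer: $14561856 - \sqrt{762} \approx 1.4562 \cdot 10^{7}$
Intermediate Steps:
$h{\left(f \right)} = f$ ($h{\left(f \right)} = 0 \left(-3\right) + f = 0 + f = f$)
$l{\left(b,O \right)} = \sqrt{2} \sqrt{b}$ ($l{\left(b,O \right)} = \sqrt{2 b} = \sqrt{2} \sqrt{b}$)
$r{\left(s \right)} = 4 s^{2}$ ($r{\left(s \right)} = \left(s + s\right)^{2} = \left(2 s\right)^{2} = 4 s^{2}$)
$r{\left(-1908 \right)} - l{\left(381,22 \left(G - 22\right) \right)} = 4 \left(-1908\right)^{2} - \sqrt{2} \sqrt{381} = 4 \cdot 3640464 - \sqrt{762} = 14561856 - \sqrt{762}$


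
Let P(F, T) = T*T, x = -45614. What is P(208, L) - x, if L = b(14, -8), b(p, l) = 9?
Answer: 45695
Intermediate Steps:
L = 9
P(F, T) = T**2
P(208, L) - x = 9**2 - 1*(-45614) = 81 + 45614 = 45695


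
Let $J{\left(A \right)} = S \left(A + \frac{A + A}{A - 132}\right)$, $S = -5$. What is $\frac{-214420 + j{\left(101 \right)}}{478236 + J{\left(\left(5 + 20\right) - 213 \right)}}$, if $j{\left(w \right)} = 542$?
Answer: $- \frac{244432}{547623} \approx -0.44635$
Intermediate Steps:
$J{\left(A \right)} = - 5 A - \frac{10 A}{-132 + A}$ ($J{\left(A \right)} = - 5 \left(A + \frac{A + A}{A - 132}\right) = - 5 \left(A + \frac{2 A}{-132 + A}\right) = - 5 A - \frac{10 A}{-132 + A}$)
$\frac{-214420 + j{\left(101 \right)}}{478236 + J{\left(\left(5 + 20\right) - 213 \right)}} = \frac{-214420 + 542}{478236 + \frac{5 \left(\left(5 + 20\right) - 213\right) \left(130 - \left(\left(5 + 20\right) - 213\right)\right)}{-132 + \left(\left(5 + 20\right) - 213\right)}} = - \frac{213878}{478236 + \frac{5 \left(25 - 213\right) \left(130 - \left(25 - 213\right)\right)}{-132 + \left(25 - 213\right)}} = - \frac{213878}{478236 + 5 \left(-188\right) \frac{1}{-132 - 188} \left(130 - -188\right)} = - \frac{213878}{478236 + 5 \left(-188\right) \frac{1}{-320} \left(130 + 188\right)} = - \frac{213878}{478236 + 5 \left(-188\right) \left(- \frac{1}{320}\right) 318} = - \frac{213878}{478236 + \frac{7473}{8}} = - \frac{213878}{\frac{3833361}{8}} = \left(-213878\right) \frac{8}{3833361} = - \frac{244432}{547623}$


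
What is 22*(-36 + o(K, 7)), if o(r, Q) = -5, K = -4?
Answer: -902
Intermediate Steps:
22*(-36 + o(K, 7)) = 22*(-36 - 5) = 22*(-41) = -902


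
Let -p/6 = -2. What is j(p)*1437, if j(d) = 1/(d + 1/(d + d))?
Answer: 34488/289 ≈ 119.34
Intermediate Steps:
p = 12 (p = -6*(-2) = 12)
j(d) = 1/(d + 1/(2*d))
j(p)*1437 = (2*12/(1 + 2*12**2))*1437 = (2*12/(1 + 2*144))*1437 = (2*12/(1 + 288))*1437 = (2*12/289)*1437 = (2*12*(1/289))*1437 = (24/289)*1437 = 34488/289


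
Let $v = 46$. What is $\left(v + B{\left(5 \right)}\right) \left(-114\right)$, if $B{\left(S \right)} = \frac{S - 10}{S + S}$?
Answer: $-5187$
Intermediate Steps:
$B{\left(S \right)} = \frac{-10 + S}{2 S}$
$\left(v + B{\left(5 \right)}\right) \left(-114\right) = \left(46 + \frac{-10 + 5}{2 \cdot 5}\right) \left(-114\right) = \left(46 + \frac{1}{2} \cdot \frac{1}{5} \left(-5\right)\right) \left(-114\right) = \left(46 - \frac{1}{2}\right) \left(-114\right) = \frac{91}{2} \left(-114\right) = -5187$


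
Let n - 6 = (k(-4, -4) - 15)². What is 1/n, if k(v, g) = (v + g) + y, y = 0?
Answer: 1/535 ≈ 0.0018692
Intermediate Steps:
k(v, g) = g + v (k(v, g) = (v + g) + 0 = (g + v) + 0 = g + v)
n = 535 (n = 6 + ((-4 - 4) - 15)² = 6 + (-8 - 15)² = 6 + (-23)² = 6 + 529 = 535)
1/n = 1/535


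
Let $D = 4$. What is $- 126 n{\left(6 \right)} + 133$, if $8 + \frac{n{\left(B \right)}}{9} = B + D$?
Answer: $-2135$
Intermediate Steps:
$n{\left(B \right)} = -36 + 9 B$ ($n{\left(B \right)} = -72 + 9 \left(B + 4\right) = -72 + 9 \left(4 + B\right) = -72 + \left(36 + 9 B\right) = -36 + 9 B$)
$- 126 n{\left(6 \right)} + 133 = - 126 \left(-36 + 9 \cdot 6\right) + 133 = - 126 \left(-36 + 54\right) + 133 = \left(-126\right) 18 + 133 = -2268 + 133 = -2135$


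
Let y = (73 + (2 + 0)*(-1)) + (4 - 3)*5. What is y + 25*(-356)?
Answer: -8824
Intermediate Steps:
y = 76 (y = (73 + 2*(-1)) + 1*5 = (73 - 2) + 5 = 71 + 5 = 76)
y + 25*(-356) = 76 + 25*(-356) = 76 - 8900 = -8824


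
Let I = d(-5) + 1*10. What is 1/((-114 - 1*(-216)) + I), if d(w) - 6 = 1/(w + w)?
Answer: 10/1179 ≈ 0.0084818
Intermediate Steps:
d(w) = 6 + 1/(2*w) (d(w) = 6 + 1/(w + w) = 6 + 1/(2*w))
I = 159/10 (I = (6 + (½)/(-5)) + 1*10 = (6 + (½)*(-⅕)) + 10 = (6 - ⅒) + 10 = 59/10 + 10 = 159/10 ≈ 15.900)
1/((-114 - 1*(-216)) + I) = 1/((-114 - 1*(-216)) + 159/10) = 1/((-114 + 216) + 159/10) = 1/(102 + 159/10) = 1/(1179/10) = 10/1179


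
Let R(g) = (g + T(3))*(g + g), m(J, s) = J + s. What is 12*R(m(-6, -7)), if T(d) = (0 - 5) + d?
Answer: 4680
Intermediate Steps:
T(d) = -5 + d
R(g) = 2*g*(-2 + g) (R(g) = (g + (-5 + 3))*(g + g) = (g - 2)*(2*g) = (-2 + g)*(2*g) = 2*g*(-2 + g))
12*R(m(-6, -7)) = 12*(2*(-6 - 7)*(-2 + (-6 - 7))) = 12*(2*(-13)*(-2 - 13)) = 12*(2*(-13)*(-15)) = 12*390 = 4680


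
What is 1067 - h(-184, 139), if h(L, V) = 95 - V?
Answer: 1111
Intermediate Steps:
1067 - h(-184, 139) = 1067 - (95 - 1*139) = 1067 - (95 - 139) = 1067 - 1*(-44) = 1067 + 44 = 1111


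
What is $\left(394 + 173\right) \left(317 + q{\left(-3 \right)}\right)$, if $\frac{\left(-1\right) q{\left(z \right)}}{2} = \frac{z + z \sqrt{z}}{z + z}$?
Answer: $179172 - 567 i \sqrt{3} \approx 1.7917 \cdot 10^{5} - 982.07 i$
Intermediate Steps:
$q{\left(z \right)} = - \frac{z + z^{\frac{3}{2}}}{z}$ ($q{\left(z \right)} = - 2 \frac{z + z \sqrt{z}}{z + z} = - 2 \frac{z + z^{\frac{3}{2}}}{2 z} = - \frac{z + z^{\frac{3}{2}}}{z}$)
$\left(394 + 173\right) \left(317 + q{\left(-3 \right)}\right) = \left(394 + 173\right) \left(317 - \left(1 + \sqrt{-3}\right)\right) = 567 \left(317 - \left(1 + i \sqrt{3}\right)\right) = 567 \left(316 - i \sqrt{3}\right) = 179172 - 567 i \sqrt{3}$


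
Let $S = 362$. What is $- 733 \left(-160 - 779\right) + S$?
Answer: $688649$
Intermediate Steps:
$- 733 \left(-160 - 779\right) + S = - 733 \left(-160 - 779\right) + 362 = \left(-733\right) \left(-939\right) + 362 = 688287 + 362 = 688649$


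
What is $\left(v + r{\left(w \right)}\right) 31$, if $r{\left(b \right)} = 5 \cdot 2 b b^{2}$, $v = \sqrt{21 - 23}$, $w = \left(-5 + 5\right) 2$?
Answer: $31 i \sqrt{2} \approx 43.841 i$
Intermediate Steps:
$w = 0$ ($w = 0 \cdot 2 = 0$)
$v = i \sqrt{2}$ ($v = \sqrt{-2} = i \sqrt{2} \approx 1.4142 i$)
$r{\left(b \right)} = 10 b^{3}$ ($r{\left(b \right)} = 10 b b^{2} = 10 b^{3}$)
$\left(v + r{\left(w \right)}\right) 31 = \left(i \sqrt{2} + 10 \cdot 0^{3}\right) 31 = \left(i \sqrt{2} + 10 \cdot 0\right) 31 = \left(i \sqrt{2} + 0\right) 31 = i \sqrt{2} \cdot 31 = 31 i \sqrt{2}$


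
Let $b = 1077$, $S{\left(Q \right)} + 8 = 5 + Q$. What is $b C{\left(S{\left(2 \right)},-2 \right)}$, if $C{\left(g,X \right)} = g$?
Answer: $-1077$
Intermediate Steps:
$S{\left(Q \right)} = -3 + Q$ ($S{\left(Q \right)} = -8 + \left(5 + Q\right) = -3 + Q$)
$b C{\left(S{\left(2 \right)},-2 \right)} = 1077 \left(-3 + 2\right) = 1077 \left(-1\right) = -1077$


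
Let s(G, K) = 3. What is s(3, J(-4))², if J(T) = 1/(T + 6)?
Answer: 9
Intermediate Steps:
J(T) = 1/(6 + T)
s(3, J(-4))² = 3² = 9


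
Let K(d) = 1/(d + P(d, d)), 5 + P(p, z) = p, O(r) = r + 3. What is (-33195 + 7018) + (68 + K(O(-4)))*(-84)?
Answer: -31877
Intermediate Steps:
O(r) = 3 + r
P(p, z) = -5 + p
K(d) = 1/(-5 + 2*d) (K(d) = 1/(d + (-5 + d)) = 1/(-5 + 2*d))
(-33195 + 7018) + (68 + K(O(-4)))*(-84) = (-33195 + 7018) + (68 + 1/(-5 + 2*(3 - 4)))*(-84) = -26177 + (68 + 1/(-5 + 2*(-1)))*(-84) = -26177 + (68 + 1/(-5 - 2))*(-84) = -26177 + (68 + 1/(-7))*(-84) = -26177 + (68 - ⅐)*(-84) = -26177 + (475/7)*(-84) = -26177 - 5700 = -31877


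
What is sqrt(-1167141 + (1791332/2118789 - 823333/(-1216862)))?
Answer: I*sqrt(862061653828707572550610398734)/859424606706 ≈ 1080.3*I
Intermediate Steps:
sqrt(-1167141 + (1791332/2118789 - 823333/(-1216862))) = sqrt(-1167141 + (1791332*(1/2118789) - 823333*(-1/1216862))) = sqrt(-1167141 + (1791332/2118789 + 823333/1216862)) = sqrt(-1167141 + 3924272743921/2578273820118) = sqrt(-3009205160413598717/2578273820118) = I*sqrt(862061653828707572550610398734)/859424606706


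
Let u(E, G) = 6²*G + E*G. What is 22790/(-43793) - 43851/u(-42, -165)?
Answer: -647642981/14451690 ≈ -44.814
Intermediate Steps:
u(E, G) = 36*G + E*G
22790/(-43793) - 43851/u(-42, -165) = 22790/(-43793) - 43851*(-1/(165*(36 - 42))) = 22790*(-1/43793) - 43851/((-165*(-6))) = -22790/43793 - 43851/990 = -22790/43793 - 43851*1/990 = -22790/43793 - 14617/330 = -647642981/14451690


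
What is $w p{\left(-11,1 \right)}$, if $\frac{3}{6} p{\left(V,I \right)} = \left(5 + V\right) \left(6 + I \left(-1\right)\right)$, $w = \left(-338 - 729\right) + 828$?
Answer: $14340$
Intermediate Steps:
$w = -239$ ($w = -1067 + 828 = -239$)
$p{\left(V,I \right)} = 2 \left(5 + V\right) \left(6 - I\right)$ ($p{\left(V,I \right)} = 2 \left(5 + V\right) \left(6 + I \left(-1\right)\right) = 2 \left(5 + V\right) \left(6 - I\right)$)
$w p{\left(-11,1 \right)} = - 239 \left(60 - 10 + 12 \left(-11\right) - 2 \left(-11\right)\right) = - 239 \left(60 - 10 - 132 + 22\right) = \left(-239\right) \left(-60\right) = 14340$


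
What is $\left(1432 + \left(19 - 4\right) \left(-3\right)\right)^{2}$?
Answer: $1923769$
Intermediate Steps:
$\left(1432 + \left(19 - 4\right) \left(-3\right)\right)^{2} = \left(1432 + 15 \left(-3\right)\right)^{2} = \left(1432 - 45\right)^{2} = 1387^{2} = 1923769$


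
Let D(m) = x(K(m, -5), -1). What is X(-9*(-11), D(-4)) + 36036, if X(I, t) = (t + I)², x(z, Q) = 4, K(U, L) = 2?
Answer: 46645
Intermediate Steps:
D(m) = 4
X(I, t) = (I + t)²
X(-9*(-11), D(-4)) + 36036 = (-9*(-11) + 4)² + 36036 = (99 + 4)² + 36036 = 103² + 36036 = 10609 + 36036 = 46645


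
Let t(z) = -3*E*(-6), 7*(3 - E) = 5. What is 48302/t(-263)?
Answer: 169057/144 ≈ 1174.0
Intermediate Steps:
E = 16/7 (E = 3 - 1/7*5 = 3 - 5/7 = 16/7 ≈ 2.2857)
t(z) = 288/7 (t(z) = -3*16/7*(-6) = -48/7*(-6) = 288/7)
48302/t(-263) = 48302/(288/7) = 48302*(7/288) = 169057/144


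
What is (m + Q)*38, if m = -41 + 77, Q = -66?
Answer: -1140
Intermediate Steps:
m = 36
(m + Q)*38 = (36 - 66)*38 = -30*38 = -1140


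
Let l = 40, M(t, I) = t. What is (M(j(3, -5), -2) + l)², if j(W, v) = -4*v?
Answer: 3600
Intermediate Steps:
(M(j(3, -5), -2) + l)² = (-4*(-5) + 40)² = (20 + 40)² = 60² = 3600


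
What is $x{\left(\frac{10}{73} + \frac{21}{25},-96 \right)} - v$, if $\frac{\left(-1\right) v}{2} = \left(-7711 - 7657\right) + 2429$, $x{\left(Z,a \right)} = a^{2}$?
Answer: $-16662$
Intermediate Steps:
$v = 25878$ ($v = - 2 \left(\left(-7711 - 7657\right) + 2429\right) = - 2 \left(-15368 + 2429\right) = \left(-2\right) \left(-12939\right) = 25878$)
$x{\left(\frac{10}{73} + \frac{21}{25},-96 \right)} - v = \left(-96\right)^{2} - 25878 = 9216 - 25878 = -16662$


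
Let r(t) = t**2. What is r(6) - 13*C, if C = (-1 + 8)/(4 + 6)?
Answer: 269/10 ≈ 26.900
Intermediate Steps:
C = 7/10 ≈ 0.70000
r(6) - 13*C = 6**2 - 13*7/10 = 36 - 91/10 = 269/10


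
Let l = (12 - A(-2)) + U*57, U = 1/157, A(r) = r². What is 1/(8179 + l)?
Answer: 157/1285416 ≈ 0.00012214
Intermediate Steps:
U = 1/157 ≈ 0.0063694
l = 1313/157 (l = (12 - 1*(-2)²) + (1/157)*57 = (12 - 1*4) + 57/157 = (12 - 4) + 57/157 = 8 + 57/157 = 1313/157 ≈ 8.3631)
1/(8179 + l) = 1/(8179 + 1313/157) = 1/(1285416/157) = 157/1285416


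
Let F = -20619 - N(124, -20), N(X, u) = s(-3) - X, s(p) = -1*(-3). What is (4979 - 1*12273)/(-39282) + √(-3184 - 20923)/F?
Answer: 3647/19641 - I*√24107/20498 ≈ 0.18568 - 0.0075746*I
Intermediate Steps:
s(p) = 3
N(X, u) = 3 - X
F = -20498 (F = -20619 - (3 - 1*124) = -20619 - (3 - 124) = -20619 - 1*(-121) = -20619 + 121 = -20498)
(4979 - 1*12273)/(-39282) + √(-3184 - 20923)/F = (4979 - 1*12273)/(-39282) + √(-3184 - 20923)/(-20498) = (4979 - 12273)*(-1/39282) + √(-24107)*(-1/20498) = -7294*(-1/39282) + (I*√24107)*(-1/20498) = 3647/19641 - I*√24107/20498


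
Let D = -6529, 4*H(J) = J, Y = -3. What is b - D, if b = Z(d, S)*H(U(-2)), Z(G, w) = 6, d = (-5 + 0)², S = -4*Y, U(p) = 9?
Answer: 13085/2 ≈ 6542.5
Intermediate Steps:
S = 12 (S = -4*(-3) = 12)
H(J) = J/4
d = 25 (d = (-5)² = 25)
b = 27/2 (b = 6*((¼)*9) = 6*(9/4) = 27/2 ≈ 13.500)
b - D = 27/2 - 1*(-6529) = 27/2 + 6529 = 13085/2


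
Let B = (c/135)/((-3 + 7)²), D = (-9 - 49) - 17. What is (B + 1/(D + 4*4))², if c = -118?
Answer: 20802721/4060238400 ≈ 0.0051235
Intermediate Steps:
D = -75 (D = -58 - 17 = -75)
B = -59/1080 (B = (-118/135)/((-3 + 7)²) = (-118*1/135)/(4²) = -118/135/16 = -118/135*1/16 = -59/1080 ≈ -0.054630)
(B + 1/(D + 4*4))² = (-59/1080 + 1/(-75 + 4*4))² = (-59/1080 + 1/(-75 + 16))² = (-59/1080 + 1/(-59))² = (-59/1080 - 1/59)² = (-4561/63720)² = 20802721/4060238400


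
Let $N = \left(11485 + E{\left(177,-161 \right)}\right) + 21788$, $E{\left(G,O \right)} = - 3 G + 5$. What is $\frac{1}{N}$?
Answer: $\frac{1}{32747} \approx 3.0537 \cdot 10^{-5}$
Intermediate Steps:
$E{\left(G,O \right)} = 5 - 3 G$
$N = 32747$ ($N = \left(11485 + \left(5 - 531\right)\right) + 21788 = \left(11485 - 526\right) + 21788 = 10959 + 21788 = 32747$)
$\frac{1}{N} = \frac{1}{32747}$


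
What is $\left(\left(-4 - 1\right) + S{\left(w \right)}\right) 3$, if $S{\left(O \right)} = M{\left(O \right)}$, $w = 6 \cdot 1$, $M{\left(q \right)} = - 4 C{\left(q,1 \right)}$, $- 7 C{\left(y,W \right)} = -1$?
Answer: $- \frac{117}{7} \approx -16.714$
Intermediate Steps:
$C{\left(y,W \right)} = \frac{1}{7}$ ($C{\left(y,W \right)} = \left(- \frac{1}{7}\right) \left(-1\right) = \frac{1}{7}$)
$M{\left(q \right)} = - \frac{4}{7}$ ($M{\left(q \right)} = \left(-4\right) \frac{1}{7} = - \frac{4}{7}$)
$w = 6$
$S{\left(O \right)} = - \frac{4}{7}$
$\left(\left(-4 - 1\right) + S{\left(w \right)}\right) 3 = \left(\left(-4 - 1\right) - \frac{4}{7}\right) 3 = \left(-5 - \frac{4}{7}\right) 3 = \left(- \frac{39}{7}\right) 3 = - \frac{117}{7}$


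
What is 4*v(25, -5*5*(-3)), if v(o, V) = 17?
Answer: 68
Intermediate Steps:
4*v(25, -5*5*(-3)) = 4*17 = 68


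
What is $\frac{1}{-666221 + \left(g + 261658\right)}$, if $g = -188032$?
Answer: $- \frac{1}{592595} \approx -1.6875 \cdot 10^{-6}$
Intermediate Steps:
$\frac{1}{-666221 + \left(g + 261658\right)} = \frac{1}{-666221 + \left(-188032 + 261658\right)} = \frac{1}{-666221 + 73626} = \frac{1}{-592595} = - \frac{1}{592595}$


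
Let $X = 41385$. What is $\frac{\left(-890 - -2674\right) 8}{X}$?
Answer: $\frac{14272}{41385} \approx 0.34486$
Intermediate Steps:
$\frac{\left(-890 - -2674\right) 8}{X} = \frac{\left(-890 - -2674\right) 8}{41385} = \left(-890 + 2674\right) 8 \cdot \frac{1}{41385} = 1784 \cdot 8 \cdot \frac{1}{41385} = 14272 \cdot \frac{1}{41385} = \frac{14272}{41385}$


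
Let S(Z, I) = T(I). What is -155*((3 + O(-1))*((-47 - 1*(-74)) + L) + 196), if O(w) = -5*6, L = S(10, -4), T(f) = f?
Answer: 65875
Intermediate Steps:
S(Z, I) = I
L = -4
O(w) = -30
-155*((3 + O(-1))*((-47 - 1*(-74)) + L) + 196) = -155*((3 - 30)*((-47 - 1*(-74)) - 4) + 196) = -155*(-27*((-47 + 74) - 4) + 196) = -155*(-27*(27 - 4) + 196) = -155*(-27*23 + 196) = -155*(-621 + 196) = -155*(-425) = 65875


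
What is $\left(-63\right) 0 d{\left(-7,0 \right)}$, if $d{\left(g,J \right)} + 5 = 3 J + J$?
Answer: $0$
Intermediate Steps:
$d{\left(g,J \right)} = -5 + 4 J$ ($d{\left(g,J \right)} = -5 + \left(3 J + J\right) = -5 + 4 J$)
$\left(-63\right) 0 d{\left(-7,0 \right)} = \left(-63\right) 0 \left(-5 + 4 \cdot 0\right) = 0 \left(-5 + 0\right) = 0 \left(-5\right) = 0$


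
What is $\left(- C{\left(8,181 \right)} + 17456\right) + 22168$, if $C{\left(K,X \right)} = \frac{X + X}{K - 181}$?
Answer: $\frac{6855314}{173} \approx 39626.0$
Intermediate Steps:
$C{\left(K,X \right)} = \frac{2 X}{-181 + K}$
$\left(- C{\left(8,181 \right)} + 17456\right) + 22168 = \left(- \frac{2 \cdot 181}{-181 + 8} + 17456\right) + 22168 = \left(- \frac{2 \cdot 181}{-173} + 17456\right) + 22168 = \left(- \frac{2 \cdot 181 \left(-1\right)}{173} + 17456\right) + 22168 = \left(\left(-1\right) \left(- \frac{362}{173}\right) + 17456\right) + 22168 = \left(\frac{362}{173} + 17456\right) + 22168 = \frac{3020250}{173} + 22168 = \frac{6855314}{173}$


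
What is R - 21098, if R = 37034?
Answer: 15936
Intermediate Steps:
R - 21098 = 37034 - 21098 = 15936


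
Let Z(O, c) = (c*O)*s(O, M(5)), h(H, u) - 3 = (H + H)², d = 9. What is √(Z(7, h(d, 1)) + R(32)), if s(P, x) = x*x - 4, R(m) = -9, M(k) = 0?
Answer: I*√9165 ≈ 95.734*I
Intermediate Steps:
s(P, x) = -4 + x² (s(P, x) = x² - 4 = -4 + x²)
h(H, u) = 3 + 4*H² (h(H, u) = 3 + (H + H)² = 3 + (2*H)² = 3 + 4*H²)
Z(O, c) = -4*O*c (Z(O, c) = (c*O)*(-4 + 0²) = (O*c)*(-4 + 0) = (O*c)*(-4) = -4*O*c)
√(Z(7, h(d, 1)) + R(32)) = √(-4*7*(3 + 4*9²) - 9) = √(-4*7*(3 + 4*81) - 9) = √(-4*7*(3 + 324) - 9) = √(-4*7*327 - 9) = √(-9156 - 9) = √(-9165) = I*√9165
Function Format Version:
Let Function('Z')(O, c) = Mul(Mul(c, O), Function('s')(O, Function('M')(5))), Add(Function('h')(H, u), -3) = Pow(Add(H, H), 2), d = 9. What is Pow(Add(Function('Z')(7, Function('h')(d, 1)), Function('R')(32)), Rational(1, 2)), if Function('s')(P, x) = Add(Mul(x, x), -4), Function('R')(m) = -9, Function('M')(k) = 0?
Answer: Mul(I, Pow(9165, Rational(1, 2))) ≈ Mul(95.734, I)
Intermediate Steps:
Function('s')(P, x) = Add(-4, Pow(x, 2)) (Function('s')(P, x) = Add(Pow(x, 2), -4) = Add(-4, Pow(x, 2)))
Function('h')(H, u) = Add(3, Mul(4, Pow(H, 2))) (Function('h')(H, u) = Add(3, Pow(Add(H, H), 2)) = Add(3, Pow(Mul(2, H), 2)) = Add(3, Mul(4, Pow(H, 2))))
Function('Z')(O, c) = Mul(-4, O, c) (Function('Z')(O, c) = Mul(Mul(c, O), Add(-4, Pow(0, 2))) = Mul(Mul(O, c), Add(-4, 0)) = Mul(Mul(O, c), -4) = Mul(-4, O, c))
Pow(Add(Function('Z')(7, Function('h')(d, 1)), Function('R')(32)), Rational(1, 2)) = Pow(Add(Mul(-4, 7, Add(3, Mul(4, Pow(9, 2)))), -9), Rational(1, 2)) = Pow(Add(Mul(-4, 7, Add(3, Mul(4, 81))), -9), Rational(1, 2)) = Pow(Add(Mul(-4, 7, Add(3, 324)), -9), Rational(1, 2)) = Pow(Add(Mul(-4, 7, 327), -9), Rational(1, 2)) = Pow(Add(-9156, -9), Rational(1, 2)) = Pow(-9165, Rational(1, 2)) = Mul(I, Pow(9165, Rational(1, 2)))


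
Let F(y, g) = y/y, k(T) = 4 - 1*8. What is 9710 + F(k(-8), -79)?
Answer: 9711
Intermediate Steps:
k(T) = -4 (k(T) = 4 - 8 = -4)
F(y, g) = 1
9710 + F(k(-8), -79) = 9710 + 1 = 9711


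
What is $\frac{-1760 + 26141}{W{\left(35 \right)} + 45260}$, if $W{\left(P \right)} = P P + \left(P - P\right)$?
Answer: $\frac{2709}{5165} \approx 0.52449$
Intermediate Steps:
$W{\left(P \right)} = P^{2}$ ($W{\left(P \right)} = P^{2} + 0 = P^{2}$)
$\frac{-1760 + 26141}{W{\left(35 \right)} + 45260} = \frac{-1760 + 26141}{35^{2} + 45260} = \frac{24381}{1225 + 45260} = \frac{24381}{46485} = 24381 \cdot \frac{1}{46485} = \frac{2709}{5165}$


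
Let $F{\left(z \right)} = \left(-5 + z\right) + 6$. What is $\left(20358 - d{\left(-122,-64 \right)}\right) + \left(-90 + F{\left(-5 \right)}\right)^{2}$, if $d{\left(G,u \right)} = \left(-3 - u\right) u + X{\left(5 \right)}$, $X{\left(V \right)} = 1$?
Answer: $33097$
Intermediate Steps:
$F{\left(z \right)} = 1 + z$
$d{\left(G,u \right)} = 1 + u \left(-3 - u\right)$ ($d{\left(G,u \right)} = \left(-3 - u\right) u + 1 = u \left(-3 - u\right) + 1 = 1 + u \left(-3 - u\right)$)
$\left(20358 - d{\left(-122,-64 \right)}\right) + \left(-90 + F{\left(-5 \right)}\right)^{2} = \left(20358 - \left(1 - \left(-64\right)^{2} - -192\right)\right) + \left(-90 + \left(1 - 5\right)\right)^{2} = \left(20358 - \left(1 - 4096 + 192\right)\right) + \left(-90 - 4\right)^{2} = \left(20358 - \left(1 - 4096 + 192\right)\right) + \left(-94\right)^{2} = \left(20358 - -3903\right) + 8836 = \left(20358 + 3903\right) + 8836 = 24261 + 8836 = 33097$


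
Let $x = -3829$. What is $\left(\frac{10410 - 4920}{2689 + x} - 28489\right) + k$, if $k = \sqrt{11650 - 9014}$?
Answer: $- \frac{1082765}{38} + 2 \sqrt{659} \approx -28442.0$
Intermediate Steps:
$k = 2 \sqrt{659}$ ($k = \sqrt{2636} = 2 \sqrt{659} \approx 51.342$)
$\left(\frac{10410 - 4920}{2689 + x} - 28489\right) + k = \left(\frac{10410 - 4920}{2689 - 3829} - 28489\right) + 2 \sqrt{659} = \left(\frac{5490}{-1140} - 28489\right) + 2 \sqrt{659} = \left(5490 \left(- \frac{1}{1140}\right) - 28489\right) + 2 \sqrt{659} = \left(- \frac{183}{38} - 28489\right) + 2 \sqrt{659} = - \frac{1082765}{38} + 2 \sqrt{659}$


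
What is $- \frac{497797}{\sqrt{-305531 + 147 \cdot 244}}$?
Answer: $\frac{497797 i \sqrt{269663}}{269663} \approx 958.61 i$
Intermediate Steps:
$- \frac{497797}{\sqrt{-305531 + 147 \cdot 244}} = - \frac{497797}{\sqrt{-305531 + 35868}} = - \frac{497797}{\sqrt{-269663}} = - \frac{497797}{i \sqrt{269663}} = - 497797 \left(- \frac{i \sqrt{269663}}{269663}\right) = \frac{497797 i \sqrt{269663}}{269663}$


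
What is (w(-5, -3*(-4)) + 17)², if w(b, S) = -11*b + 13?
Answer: 7225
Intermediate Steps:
w(b, S) = 13 - 11*b
(w(-5, -3*(-4)) + 17)² = ((13 - 11*(-5)) + 17)² = ((13 + 55) + 17)² = (68 + 17)² = 85² = 7225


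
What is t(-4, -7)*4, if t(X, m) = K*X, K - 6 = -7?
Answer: 16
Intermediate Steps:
K = -1 (K = 6 - 7 = -1)
t(X, m) = -X
t(-4, -7)*4 = -1*(-4)*4 = 4*4 = 16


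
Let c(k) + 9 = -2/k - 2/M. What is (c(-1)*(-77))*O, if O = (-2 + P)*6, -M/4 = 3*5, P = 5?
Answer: 48279/5 ≈ 9655.8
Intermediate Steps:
M = -60 (M = -12*5 = -4*15 = -60)
O = 18 (O = (-2 + 5)*6 = 3*6 = 18)
c(k) = -269/30 - 2/k (c(k) = -9 + (-2/k - 2/(-60)) = -9 + (-2/k - 2*(-1/60)) = -9 + (-2/k + 1/30) = -9 + (1/30 - 2/k) = -269/30 - 2/k)
(c(-1)*(-77))*O = ((-269/30 - 2/(-1))*(-77))*18 = ((-269/30 - 2*(-1))*(-77))*18 = ((-269/30 + 2)*(-77))*18 = -209/30*(-77)*18 = (16093/30)*18 = 48279/5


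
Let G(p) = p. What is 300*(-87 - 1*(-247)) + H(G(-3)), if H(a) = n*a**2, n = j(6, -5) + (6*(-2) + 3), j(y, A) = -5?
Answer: 47874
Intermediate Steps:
n = -14 (n = -5 + (6*(-2) + 3) = -5 + (-12 + 3) = -5 - 9 = -14)
H(a) = -14*a**2
300*(-87 - 1*(-247)) + H(G(-3)) = 300*(-87 - 1*(-247)) - 14*(-3)**2 = 300*(-87 + 247) - 14*9 = 300*160 - 126 = 48000 - 126 = 47874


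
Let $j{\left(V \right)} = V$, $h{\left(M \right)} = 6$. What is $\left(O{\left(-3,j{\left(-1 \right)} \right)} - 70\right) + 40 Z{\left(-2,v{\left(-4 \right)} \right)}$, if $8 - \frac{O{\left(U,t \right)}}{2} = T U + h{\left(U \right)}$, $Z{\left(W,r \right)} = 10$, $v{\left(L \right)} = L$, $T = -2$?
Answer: $322$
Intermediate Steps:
$O{\left(U,t \right)} = 4 + 4 U$ ($O{\left(U,t \right)} = 16 - 2 \left(- 2 U + 6\right) = 16 - 2 \left(6 - 2 U\right) = 16 + \left(-12 + 4 U\right) = 4 + 4 U$)
$\left(O{\left(-3,j{\left(-1 \right)} \right)} - 70\right) + 40 Z{\left(-2,v{\left(-4 \right)} \right)} = \left(\left(4 + 4 \left(-3\right)\right) - 70\right) + 40 \cdot 10 = \left(\left(4 - 12\right) - 70\right) + 400 = \left(-8 - 70\right) + 400 = -78 + 400 = 322$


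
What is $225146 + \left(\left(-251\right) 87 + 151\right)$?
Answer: $203460$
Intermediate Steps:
$225146 + \left(\left(-251\right) 87 + 151\right) = 225146 + \left(-21837 + 151\right) = 225146 - 21686 = 203460$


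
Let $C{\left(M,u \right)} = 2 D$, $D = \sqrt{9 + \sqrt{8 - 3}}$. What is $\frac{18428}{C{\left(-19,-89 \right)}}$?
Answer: $\frac{9214}{\sqrt{9 + \sqrt{5}}} \approx 2748.8$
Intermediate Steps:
$D = \sqrt{9 + \sqrt{5}} \approx 3.352$
$C{\left(M,u \right)} = 2 \sqrt{9 + \sqrt{5}}$
$\frac{18428}{C{\left(-19,-89 \right)}} = \frac{18428}{2 \sqrt{9 + \sqrt{5}}} = 18428 \frac{1}{2 \sqrt{9 + \sqrt{5}}} = \frac{9214}{\sqrt{9 + \sqrt{5}}}$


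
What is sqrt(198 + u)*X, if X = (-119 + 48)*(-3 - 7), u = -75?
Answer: 710*sqrt(123) ≈ 7874.3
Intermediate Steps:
X = 710 (X = -71*(-10) = 710)
sqrt(198 + u)*X = sqrt(198 - 75)*710 = sqrt(123)*710 = 710*sqrt(123)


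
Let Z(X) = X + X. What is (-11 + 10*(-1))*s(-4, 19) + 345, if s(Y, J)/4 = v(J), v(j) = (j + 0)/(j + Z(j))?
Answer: 317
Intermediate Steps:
Z(X) = 2*X
v(j) = 1/3 (v(j) = (j + 0)/(j + 2*j) = j/((3*j)) = j*(1/(3*j)) = 1/3)
s(Y, J) = 4/3 (s(Y, J) = 4*(1/3) = 4/3)
(-11 + 10*(-1))*s(-4, 19) + 345 = (-11 + 10*(-1))*(4/3) + 345 = (-11 - 10)*(4/3) + 345 = -21*4/3 + 345 = -28 + 345 = 317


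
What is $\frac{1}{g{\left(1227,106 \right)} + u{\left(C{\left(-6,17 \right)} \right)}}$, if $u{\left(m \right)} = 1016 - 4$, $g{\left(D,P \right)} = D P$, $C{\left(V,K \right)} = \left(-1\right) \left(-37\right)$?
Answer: $\frac{1}{131074} \approx 7.6293 \cdot 10^{-6}$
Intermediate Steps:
$C{\left(V,K \right)} = 37$
$u{\left(m \right)} = 1012$
$\frac{1}{g{\left(1227,106 \right)} + u{\left(C{\left(-6,17 \right)} \right)}} = \frac{1}{1227 \cdot 106 + 1012} = \frac{1}{130062 + 1012} = \frac{1}{131074}$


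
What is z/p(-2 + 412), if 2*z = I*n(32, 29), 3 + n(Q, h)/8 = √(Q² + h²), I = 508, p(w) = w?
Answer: -3048/205 + 1016*√1865/205 ≈ 199.16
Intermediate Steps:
n(Q, h) = -24 + 8*√(Q² + h²)
z = -6096 + 2032*√1865 (z = (508*(-24 + 8*√(32² + 29²)))/2 = (508*(-24 + 8*√(1024 + 841)))/2 = (508*(-24 + 8*√1865))/2 = (-12192 + 4064*√1865)/2 = -6096 + 2032*√1865 ≈ 81657.)
z/p(-2 + 412) = (-6096 + 2032*√1865)/(-2 + 412) = (-6096 + 2032*√1865)/410 = (-6096 + 2032*√1865)*(1/410) = -3048/205 + 1016*√1865/205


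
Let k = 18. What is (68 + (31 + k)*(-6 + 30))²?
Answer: 1547536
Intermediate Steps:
(68 + (31 + k)*(-6 + 30))² = (68 + (31 + 18)*(-6 + 30))² = (68 + 49*24)² = (68 + 1176)² = 1244² = 1547536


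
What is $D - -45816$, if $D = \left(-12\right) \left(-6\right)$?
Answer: $45888$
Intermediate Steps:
$D = 72$
$D - -45816 = 72 - -45816 = 72 + 45816 = 45888$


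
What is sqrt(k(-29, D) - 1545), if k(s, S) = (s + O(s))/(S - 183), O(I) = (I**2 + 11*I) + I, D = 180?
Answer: I*sqrt(15297)/3 ≈ 41.227*I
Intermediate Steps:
O(I) = I**2 + 12*I
k(s, S) = (s + s*(12 + s))/(-183 + S) (k(s, S) = (s + s*(12 + s))/(S - 183) = (s + s*(12 + s))/(-183 + S))
sqrt(k(-29, D) - 1545) = sqrt(-29*(13 - 29)/(-183 + 180) - 1545) = sqrt(-29*(-16)/(-3) - 1545) = sqrt(-29*(-1/3)*(-16) - 1545) = sqrt(-464/3 - 1545) = sqrt(-5099/3) = I*sqrt(15297)/3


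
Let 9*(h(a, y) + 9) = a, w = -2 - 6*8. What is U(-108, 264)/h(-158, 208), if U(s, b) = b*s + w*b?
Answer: 375408/239 ≈ 1570.7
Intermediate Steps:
w = -50 (w = -2 - 48 = -50)
h(a, y) = -9 + a/9
U(s, b) = -50*b + b*s (U(s, b) = b*s - 50*b = -50*b + b*s)
U(-108, 264)/h(-158, 208) = (264*(-50 - 108))/(-9 + (1/9)*(-158)) = (264*(-158))/(-9 - 158/9) = -41712/(-239/9) = -41712*(-9/239) = 375408/239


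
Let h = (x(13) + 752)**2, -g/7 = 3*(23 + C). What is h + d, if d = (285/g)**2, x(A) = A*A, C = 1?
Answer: 23940763009/28224 ≈ 8.4824e+5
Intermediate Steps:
g = -504 (g = -21*(23 + 1) = -21*24 = -7*72 = -504)
x(A) = A**2
h = 848241 (h = (13**2 + 752)**2 = (169 + 752)**2 = 921**2 = 848241)
d = 9025/28224 (d = (285/(-504))**2 = (285*(-1/504))**2 = (-95/168)**2 = 9025/28224 ≈ 0.31976)
h + d = 848241 + 9025/28224 = 23940763009/28224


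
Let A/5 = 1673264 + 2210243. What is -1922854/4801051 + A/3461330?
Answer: 17313788718693/3323604371566 ≈ 5.2093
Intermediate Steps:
A = 19417535 (A = 5*(1673264 + 2210243) = 5*3883507 = 19417535)
-1922854/4801051 + A/3461330 = -1922854/4801051 + 19417535/3461330 = -1922854*1/4801051 + 19417535*(1/3461330) = -1922854/4801051 + 3883507/692266 = 17313788718693/3323604371566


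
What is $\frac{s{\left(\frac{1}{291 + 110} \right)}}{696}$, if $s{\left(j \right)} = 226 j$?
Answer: $\frac{113}{139548} \approx 0.00080976$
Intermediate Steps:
$\frac{s{\left(\frac{1}{291 + 110} \right)}}{696} = \frac{226 \frac{1}{291 + 110}}{696} = \frac{226}{401} \cdot \frac{1}{696} = \frac{113}{139548}$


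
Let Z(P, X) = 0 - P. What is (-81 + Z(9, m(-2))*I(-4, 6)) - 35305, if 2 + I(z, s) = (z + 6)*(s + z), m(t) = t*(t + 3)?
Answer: -35404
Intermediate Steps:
m(t) = t*(3 + t)
I(z, s) = -2 + (6 + z)*(s + z) (I(z, s) = -2 + (z + 6)*(s + z) = -2 + (6 + z)*(s + z))
Z(P, X) = -P
(-81 + Z(9, m(-2))*I(-4, 6)) - 35305 = (-81 + (-1*9)*(-2 + (-4)**2 + 6*6 + 6*(-4) + 6*(-4))) - 35305 = (-81 - 9*(-2 + 16 + 36 - 24 - 24)) - 35305 = (-81 - 9*2) - 35305 = (-81 - 18) - 35305 = -99 - 35305 = -35404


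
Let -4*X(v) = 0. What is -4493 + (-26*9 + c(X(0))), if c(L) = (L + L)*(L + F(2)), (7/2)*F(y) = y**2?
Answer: -4727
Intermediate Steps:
F(y) = 2*y**2/7
X(v) = 0 (X(v) = -1/4*0 = 0)
c(L) = 2*L*(8/7 + L) (c(L) = (L + L)*(L + (2/7)*2**2) = (2*L)*(L + (2/7)*4) = (2*L)*(L + 8/7) = (2*L)*(8/7 + L) = 2*L*(8/7 + L))
-4493 + (-26*9 + c(X(0))) = -4493 + (-26*9 + (2/7)*0*(8 + 7*0)) = -4493 + (-234 + (2/7)*0*(8 + 0)) = -4493 + (-234 + (2/7)*0*8) = -4493 + (-234 + 0) = -4493 - 234 = -4727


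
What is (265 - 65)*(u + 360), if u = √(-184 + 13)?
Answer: 72000 + 600*I*√19 ≈ 72000.0 + 2615.3*I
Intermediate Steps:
u = 3*I*√19 (u = √(-171) = 3*I*√19 ≈ 13.077*I)
(265 - 65)*(u + 360) = (265 - 65)*(3*I*√19 + 360) = 200*(360 + 3*I*√19) = 72000 + 600*I*√19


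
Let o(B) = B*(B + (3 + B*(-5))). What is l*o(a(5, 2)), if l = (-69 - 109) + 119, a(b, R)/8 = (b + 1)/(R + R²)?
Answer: 13688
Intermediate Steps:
a(b, R) = 8*(1 + b)/(R + R²) (a(b, R) = 8*((b + 1)/(R + R²)) = 8*((1 + b)/(R + R²)) = 8*(1 + b)/(R + R²))
o(B) = B*(3 - 4*B) (o(B) = B*(B + (3 - 5*B)) = B*(3 - 4*B))
l = -59 (l = -178 + 119 = -59)
l*o(a(5, 2)) = -59*8*(1 + 5)/(2*(1 + 2))*(3 - 32*(1 + 5)/(2*(1 + 2))) = -59*8*(½)*6/3*(3 - 32*6/(2*3)) = -59*8*(½)*(⅓)*6*(3 - 32*6/(2*3)) = -472*(3 - 4*8) = -472*(3 - 32) = -472*(-29) = -59*(-232) = 13688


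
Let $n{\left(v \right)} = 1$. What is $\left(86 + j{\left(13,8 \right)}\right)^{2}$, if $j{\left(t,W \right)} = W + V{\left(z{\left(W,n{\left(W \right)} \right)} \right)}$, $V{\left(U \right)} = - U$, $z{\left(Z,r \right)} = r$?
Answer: $8649$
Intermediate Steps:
$j{\left(t,W \right)} = -1 + W$ ($j{\left(t,W \right)} = W - 1 = -1 + W$)
$\left(86 + j{\left(13,8 \right)}\right)^{2} = \left(86 + \left(-1 + 8\right)\right)^{2} = \left(86 + 7\right)^{2} = 93^{2} = 8649$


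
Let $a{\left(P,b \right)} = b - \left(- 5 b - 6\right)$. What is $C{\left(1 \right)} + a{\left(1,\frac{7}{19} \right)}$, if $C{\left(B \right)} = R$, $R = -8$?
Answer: $\frac{4}{19} \approx 0.21053$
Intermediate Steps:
$C{\left(B \right)} = -8$
$a{\left(P,b \right)} = 6 + 6 b$ ($a{\left(P,b \right)} = b - \left(-6 - 5 b\right) = b + \left(6 + 5 b\right) = 6 + 6 b$)
$C{\left(1 \right)} + a{\left(1,\frac{7}{19} \right)} = -8 + \left(6 + 6 \cdot \frac{7}{19}\right) = -8 + \left(6 + \frac{42}{19}\right) = -8 + \frac{156}{19} = \frac{4}{19}$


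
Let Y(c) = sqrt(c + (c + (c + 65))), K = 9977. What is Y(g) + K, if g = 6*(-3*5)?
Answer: 9977 + I*sqrt(205) ≈ 9977.0 + 14.318*I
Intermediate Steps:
g = -90 (g = 6*(-15) = -90)
Y(c) = sqrt(65 + 3*c) (Y(c) = sqrt(c + (c + (65 + c))) = sqrt(c + (65 + 2*c)) = sqrt(65 + 3*c))
Y(g) + K = sqrt(65 + 3*(-90)) + 9977 = sqrt(65 - 270) + 9977 = sqrt(-205) + 9977 = I*sqrt(205) + 9977 = 9977 + I*sqrt(205)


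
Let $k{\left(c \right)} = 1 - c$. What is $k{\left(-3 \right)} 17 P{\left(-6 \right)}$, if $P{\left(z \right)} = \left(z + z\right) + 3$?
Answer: $-612$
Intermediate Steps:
$P{\left(z \right)} = 3 + 2 z$ ($P{\left(z \right)} = 2 z + 3 = 3 + 2 z$)
$k{\left(-3 \right)} 17 P{\left(-6 \right)} = \left(1 - -3\right) 17 \left(3 + 2 \left(-6\right)\right) = \left(1 + 3\right) 17 \left(3 - 12\right) = 4 \cdot 17 \left(-9\right) = 68 \left(-9\right) = -612$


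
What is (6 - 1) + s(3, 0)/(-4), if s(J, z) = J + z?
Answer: 17/4 ≈ 4.2500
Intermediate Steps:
(6 - 1) + s(3, 0)/(-4) = (6 - 1) + (3 + 0)/(-4) = 5 + 3*(-¼) = 5 - ¾ = 17/4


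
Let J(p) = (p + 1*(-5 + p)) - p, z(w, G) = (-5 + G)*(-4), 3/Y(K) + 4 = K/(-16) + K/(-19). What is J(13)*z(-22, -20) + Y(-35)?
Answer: 2704/3 ≈ 901.33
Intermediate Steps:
Y(K) = 3/(-4 - 35*K/304) (Y(K) = 3/(-4 + (K/(-16) + K/(-19))) = 3/(-4 + (K*(-1/16) + K*(-1/19))) = 3/(-4 + (-K/16 - K/19)) = 3/(-4 - 35*K/304))
z(w, G) = 20 - 4*G
J(p) = -5 + p (J(p) = (p + (-5 + p)) - p = (-5 + 2*p) - p = -5 + p)
J(13)*z(-22, -20) + Y(-35) = (-5 + 13)*(20 - 4*(-20)) - 912/(1216 + 35*(-35)) = 8*(20 + 80) - 912/(1216 - 1225) = 8*100 - 912/(-9) = 800 - 912*(-⅑) = 800 + 304/3 = 2704/3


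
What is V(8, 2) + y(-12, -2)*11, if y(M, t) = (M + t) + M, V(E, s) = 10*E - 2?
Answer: -208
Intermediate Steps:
V(E, s) = -2 + 10*E
y(M, t) = t + 2*M
V(8, 2) + y(-12, -2)*11 = (-2 + 10*8) + (-2 + 2*(-12))*11 = (-2 + 80) + (-2 - 24)*11 = 78 - 26*11 = 78 - 286 = -208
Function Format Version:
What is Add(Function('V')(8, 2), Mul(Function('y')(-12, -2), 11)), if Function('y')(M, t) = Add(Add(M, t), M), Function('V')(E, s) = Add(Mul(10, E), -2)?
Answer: -208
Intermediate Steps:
Function('V')(E, s) = Add(-2, Mul(10, E))
Function('y')(M, t) = Add(t, Mul(2, M))
Add(Function('V')(8, 2), Mul(Function('y')(-12, -2), 11)) = Add(Add(-2, Mul(10, 8)), Mul(Add(-2, Mul(2, -12)), 11)) = Add(Add(-2, 80), Mul(Add(-2, -24), 11)) = Add(78, Mul(-26, 11)) = Add(78, -286) = -208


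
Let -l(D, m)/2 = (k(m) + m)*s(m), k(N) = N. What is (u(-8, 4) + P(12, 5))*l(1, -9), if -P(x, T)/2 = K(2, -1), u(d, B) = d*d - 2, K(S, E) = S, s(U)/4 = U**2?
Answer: 676512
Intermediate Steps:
s(U) = 4*U**2
l(D, m) = -16*m**3 (l(D, m) = -2*(m + m)*4*m**2 = -2*2*m*4*m**2 = -16*m**3)
u(d, B) = -2 + d**2 (u(d, B) = d**2 - 2 = -2 + d**2)
P(x, T) = -4 (P(x, T) = -2*2 = -4)
(u(-8, 4) + P(12, 5))*l(1, -9) = ((-2 + (-8)**2) - 4)*(-16*(-9)**3) = ((-2 + 64) - 4)*(-16*(-729)) = (62 - 4)*11664 = 58*11664 = 676512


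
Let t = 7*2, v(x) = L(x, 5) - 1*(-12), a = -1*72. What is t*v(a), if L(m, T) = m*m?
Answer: 72744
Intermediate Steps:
a = -72
L(m, T) = m**2
v(x) = 12 + x**2 (v(x) = x**2 - 1*(-12) = x**2 + 12 = 12 + x**2)
t = 14
t*v(a) = 14*(12 + (-72)**2) = 14*(12 + 5184) = 14*5196 = 72744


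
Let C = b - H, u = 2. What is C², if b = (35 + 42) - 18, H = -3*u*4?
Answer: 6889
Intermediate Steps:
H = -24 (H = -3*2*4 = -6*4 = -24)
b = 59 (b = 77 - 18 = 59)
C = 83 (C = 59 - 1*(-24) = 59 + 24 = 83)
C² = 83² = 6889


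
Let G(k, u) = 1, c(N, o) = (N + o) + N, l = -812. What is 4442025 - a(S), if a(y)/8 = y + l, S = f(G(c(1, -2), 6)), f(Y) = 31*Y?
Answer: 4448273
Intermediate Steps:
c(N, o) = o + 2*N
S = 31 (S = 31*1 = 31)
a(y) = -6496 + 8*y (a(y) = 8*(y - 812) = 8*(-812 + y) = -6496 + 8*y)
4442025 - a(S) = 4442025 - (-6496 + 8*31) = 4442025 - (-6496 + 248) = 4442025 - 1*(-6248) = 4442025 + 6248 = 4448273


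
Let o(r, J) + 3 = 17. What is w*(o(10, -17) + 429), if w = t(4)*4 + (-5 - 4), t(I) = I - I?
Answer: -3987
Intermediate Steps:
o(r, J) = 14 (o(r, J) = -3 + 17 = 14)
t(I) = 0
w = -9 (w = 0*4 + (-5 - 4) = 0 - 9 = -9)
w*(o(10, -17) + 429) = -9*(14 + 429) = -9*443 = -3987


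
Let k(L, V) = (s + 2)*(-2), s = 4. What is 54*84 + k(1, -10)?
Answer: 4524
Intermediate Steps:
k(L, V) = -12 (k(L, V) = (4 + 2)*(-2) = 6*(-2) = -12)
54*84 + k(1, -10) = 54*84 - 12 = 4536 - 12 = 4524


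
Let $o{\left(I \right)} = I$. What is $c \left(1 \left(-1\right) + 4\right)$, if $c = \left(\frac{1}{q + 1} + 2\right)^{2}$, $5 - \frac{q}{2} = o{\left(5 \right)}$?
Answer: $27$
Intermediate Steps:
$q = 0$ ($q = 10 - 10 = 0$)
$c = 9$ ($c = \left(\frac{1}{0 + 1} + 2\right)^{2} = \left(1^{-1} + 2\right)^{2} = \left(1 + 2\right)^{2} = 3^{2} = 9$)
$c \left(1 \left(-1\right) + 4\right) = 9 \left(1 \left(-1\right) + 4\right) = 9 \left(-1 + 4\right) = 9 \cdot 3 = 27$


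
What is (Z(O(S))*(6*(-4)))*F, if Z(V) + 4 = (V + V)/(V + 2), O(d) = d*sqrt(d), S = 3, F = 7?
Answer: 6384/23 + 2016*sqrt(3)/23 ≈ 429.38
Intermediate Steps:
O(d) = d**(3/2)
Z(V) = -4 + 2*V/(2 + V) (Z(V) = -4 + (V + V)/(V + 2) = -4 + (2*V)/(2 + V) = -4 + 2*V/(2 + V))
(Z(O(S))*(6*(-4)))*F = ((2*(-4 - 3**(3/2))/(2 + 3**(3/2)))*(6*(-4)))*7 = ((2*(-4 - 3*sqrt(3))/(2 + 3*sqrt(3)))*(-24))*7 = -48*(-4 - 3*sqrt(3))/(2 + 3*sqrt(3))*7 = -336*(-4 - 3*sqrt(3))/(2 + 3*sqrt(3))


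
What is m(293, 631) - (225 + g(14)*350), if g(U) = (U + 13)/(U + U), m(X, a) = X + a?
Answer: 723/2 ≈ 361.50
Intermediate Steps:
g(U) = (13 + U)/(2*U) (g(U) = (13 + U)/((2*U)) = (13 + U)*(1/(2*U)) = (13 + U)/(2*U))
m(293, 631) - (225 + g(14)*350) = (293 + 631) - (225 + ((1/2)*(13 + 14)/14)*350) = 924 - (225 + ((1/2)*(1/14)*27)*350) = 924 - (225 + (27/28)*350) = 924 - (225 + 675/2) = 924 - 1*1125/2 = 924 - 1125/2 = 723/2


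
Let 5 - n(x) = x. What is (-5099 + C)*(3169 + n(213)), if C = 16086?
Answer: 32532507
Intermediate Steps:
n(x) = 5 - x
(-5099 + C)*(3169 + n(213)) = (-5099 + 16086)*(3169 + (5 - 1*213)) = 10987*(3169 + (5 - 213)) = 10987*(3169 - 208) = 10987*2961 = 32532507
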